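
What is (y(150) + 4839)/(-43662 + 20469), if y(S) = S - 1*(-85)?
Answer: -5074/23193 ≈ -0.21877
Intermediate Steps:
y(S) = 85 + S (y(S) = S + 85 = 85 + S)
(y(150) + 4839)/(-43662 + 20469) = ((85 + 150) + 4839)/(-43662 + 20469) = (235 + 4839)/(-23193) = 5074*(-1/23193) = -5074/23193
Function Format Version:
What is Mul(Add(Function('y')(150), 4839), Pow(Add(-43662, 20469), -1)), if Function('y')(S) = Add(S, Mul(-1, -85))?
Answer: Rational(-5074, 23193) ≈ -0.21877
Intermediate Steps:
Function('y')(S) = Add(85, S) (Function('y')(S) = Add(S, 85) = Add(85, S))
Mul(Add(Function('y')(150), 4839), Pow(Add(-43662, 20469), -1)) = Mul(Add(Add(85, 150), 4839), Pow(Add(-43662, 20469), -1)) = Mul(Add(235, 4839), Pow(-23193, -1)) = Mul(5074, Rational(-1, 23193)) = Rational(-5074, 23193)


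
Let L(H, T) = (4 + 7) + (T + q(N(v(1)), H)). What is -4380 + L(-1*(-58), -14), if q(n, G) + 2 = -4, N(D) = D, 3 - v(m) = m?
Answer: -4389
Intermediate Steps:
v(m) = 3 - m
q(n, G) = -6 (q(n, G) = -2 - 4 = -6)
L(H, T) = 5 + T (L(H, T) = (4 + 7) + (T - 6) = 11 + (-6 + T) = 5 + T)
-4380 + L(-1*(-58), -14) = -4380 + (5 - 14) = -4380 - 9 = -4389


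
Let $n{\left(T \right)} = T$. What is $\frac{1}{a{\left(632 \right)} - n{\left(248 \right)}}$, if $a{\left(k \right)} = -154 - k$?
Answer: $- \frac{1}{1034} \approx -0.00096712$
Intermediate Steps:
$\frac{1}{a{\left(632 \right)} - n{\left(248 \right)}} = \frac{1}{\left(-154 - 632\right) - 248} = \frac{1}{-786 - 248} = \frac{1}{-1034} = - \frac{1}{1034}$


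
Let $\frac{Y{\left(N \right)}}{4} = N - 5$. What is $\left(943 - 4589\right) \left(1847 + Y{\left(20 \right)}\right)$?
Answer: $-6952922$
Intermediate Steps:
$Y{\left(N \right)} = -20 + 4 N$ ($Y{\left(N \right)} = 4 \left(N - 5\right) = 4 \left(-5 + N\right) = -20 + 4 N$)
$\left(943 - 4589\right) \left(1847 + Y{\left(20 \right)}\right) = \left(943 - 4589\right) \left(1847 + \left(-20 + 4 \cdot 20\right)\right) = - 3646 \left(1847 + \left(-20 + 80\right)\right) = - 3646 \left(1847 + 60\right) = \left(-3646\right) 1907 = -6952922$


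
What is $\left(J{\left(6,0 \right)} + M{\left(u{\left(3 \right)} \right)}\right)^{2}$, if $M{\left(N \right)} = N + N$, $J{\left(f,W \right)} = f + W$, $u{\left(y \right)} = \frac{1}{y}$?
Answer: $\frac{400}{9} \approx 44.444$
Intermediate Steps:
$J{\left(f,W \right)} = W + f$
$M{\left(N \right)} = 2 N$
$\left(J{\left(6,0 \right)} + M{\left(u{\left(3 \right)} \right)}\right)^{2} = \left(\left(0 + 6\right) + \frac{2}{3}\right)^{2} = \left(6 + 2 \cdot \frac{1}{3}\right)^{2} = \left(6 + \frac{2}{3}\right)^{2} = \left(\frac{20}{3}\right)^{2} = \frac{400}{9}$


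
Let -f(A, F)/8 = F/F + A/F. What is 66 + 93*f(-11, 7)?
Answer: 3438/7 ≈ 491.14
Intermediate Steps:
f(A, F) = -8 - 8*A/F (f(A, F) = -8*(F/F + A/F) = -8*(1 + A/F) = -8 - 8*A/F)
66 + 93*f(-11, 7) = 66 + 93*(-8 - 8*(-11)/7) = 66 + 93*(-8 - 8*(-11)*⅐) = 66 + 93*(-8 + 88/7) = 66 + 93*(32/7) = 66 + 2976/7 = 3438/7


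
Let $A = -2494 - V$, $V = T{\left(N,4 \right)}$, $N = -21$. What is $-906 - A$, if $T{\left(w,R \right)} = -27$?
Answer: $1561$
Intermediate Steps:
$V = -27$
$A = -2467$ ($A = -2494 - -27 = -2494 + 27 = -2467$)
$-906 - A = -906 - -2467 = -906 + 2467 = 1561$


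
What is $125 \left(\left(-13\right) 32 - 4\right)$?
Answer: $-52500$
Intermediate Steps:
$125 \left(\left(-13\right) 32 - 4\right) = 125 \left(-416 - 4\right) = 125 \left(-420\right) = -52500$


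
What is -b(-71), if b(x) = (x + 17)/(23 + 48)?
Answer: 54/71 ≈ 0.76056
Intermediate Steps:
b(x) = 17/71 + x/71 (b(x) = (17 + x)/71 = (17 + x)*(1/71) = 17/71 + x/71)
-b(-71) = -(17/71 + (1/71)*(-71)) = -(17/71 - 1) = -1*(-54/71) = 54/71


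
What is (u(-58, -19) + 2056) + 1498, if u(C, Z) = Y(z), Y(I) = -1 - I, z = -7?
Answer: 3560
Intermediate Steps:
u(C, Z) = 6 (u(C, Z) = -1 - 1*(-7) = -1 + 7 = 6)
(u(-58, -19) + 2056) + 1498 = (6 + 2056) + 1498 = 2062 + 1498 = 3560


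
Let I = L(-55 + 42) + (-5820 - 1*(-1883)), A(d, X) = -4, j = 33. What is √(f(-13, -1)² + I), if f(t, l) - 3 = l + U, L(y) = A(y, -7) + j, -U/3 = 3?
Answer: I*√3859 ≈ 62.121*I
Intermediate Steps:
U = -9 (U = -3*3 = -9)
L(y) = 29 (L(y) = -4 + 33 = 29)
f(t, l) = -6 + l (f(t, l) = 3 + (l - 9) = 3 + (-9 + l) = -6 + l)
I = -3908 (I = 29 + (-5820 - 1*(-1883)) = 29 + (-5820 + 1883) = 29 - 3937 = -3908)
√(f(-13, -1)² + I) = √((-6 - 1)² - 3908) = √((-7)² - 3908) = √(49 - 3908) = √(-3859) = I*√3859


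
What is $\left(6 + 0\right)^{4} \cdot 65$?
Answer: $84240$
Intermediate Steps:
$\left(6 + 0\right)^{4} \cdot 65 = 6^{4} \cdot 65 = 1296 \cdot 65 = 84240$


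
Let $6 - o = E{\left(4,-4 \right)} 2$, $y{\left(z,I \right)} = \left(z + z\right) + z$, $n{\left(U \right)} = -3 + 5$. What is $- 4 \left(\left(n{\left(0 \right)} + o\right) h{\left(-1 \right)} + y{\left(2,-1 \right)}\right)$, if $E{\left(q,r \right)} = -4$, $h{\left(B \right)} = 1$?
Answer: $-88$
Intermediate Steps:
$n{\left(U \right)} = 2$
$y{\left(z,I \right)} = 3 z$ ($y{\left(z,I \right)} = 2 z + z = 3 z$)
$o = 14$ ($o = 6 - \left(-4\right) 2 = 6 - -8 = 6 + 8 = 14$)
$- 4 \left(\left(n{\left(0 \right)} + o\right) h{\left(-1 \right)} + y{\left(2,-1 \right)}\right) = - 4 \left(\left(2 + 14\right) 1 + 3 \cdot 2\right) = - 4 \left(16 \cdot 1 + 6\right) = - 4 \left(16 + 6\right) = \left(-4\right) 22 = -88$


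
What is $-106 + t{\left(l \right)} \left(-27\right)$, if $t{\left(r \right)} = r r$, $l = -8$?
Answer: $-1834$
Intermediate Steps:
$t{\left(r \right)} = r^{2}$
$-106 + t{\left(l \right)} \left(-27\right) = -106 + \left(-8\right)^{2} \left(-27\right) = -106 + 64 \left(-27\right) = -106 - 1728 = -1834$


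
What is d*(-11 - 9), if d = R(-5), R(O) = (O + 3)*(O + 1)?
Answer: -160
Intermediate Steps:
R(O) = (1 + O)*(3 + O) (R(O) = (3 + O)*(1 + O) = (1 + O)*(3 + O))
d = 8 (d = 3 + (-5)² + 4*(-5) = 3 + 25 - 20 = 8)
d*(-11 - 9) = 8*(-11 - 9) = 8*(-20) = -160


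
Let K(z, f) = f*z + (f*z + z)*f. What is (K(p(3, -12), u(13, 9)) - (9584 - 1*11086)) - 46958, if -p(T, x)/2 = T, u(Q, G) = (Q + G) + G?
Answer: -51594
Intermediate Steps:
u(Q, G) = Q + 2*G (u(Q, G) = (G + Q) + G = Q + 2*G)
p(T, x) = -2*T
K(z, f) = f*z + f*(z + f*z) (K(z, f) = f*z + (z + f*z)*f = f*z + f*(z + f*z))
(K(p(3, -12), u(13, 9)) - (9584 - 1*11086)) - 46958 = ((13 + 2*9)*(-2*3)*(2 + (13 + 2*9)) - (9584 - 1*11086)) - 46958 = ((13 + 18)*(-6)*(2 + (13 + 18)) - (9584 - 11086)) - 46958 = (31*(-6)*(2 + 31) - 1*(-1502)) - 46958 = (31*(-6)*33 + 1502) - 46958 = (-6138 + 1502) - 46958 = -4636 - 46958 = -51594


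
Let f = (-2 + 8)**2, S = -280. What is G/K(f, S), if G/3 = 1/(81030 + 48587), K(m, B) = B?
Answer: -3/36292760 ≈ -8.2661e-8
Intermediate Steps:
f = 36 (f = 6**2 = 36)
G = 3/129617 (G = 3/(81030 + 48587) = 3/129617 ≈ 2.3145e-5)
G/K(f, S) = (3/129617)/(-280) = (3/129617)*(-1/280) = -3/36292760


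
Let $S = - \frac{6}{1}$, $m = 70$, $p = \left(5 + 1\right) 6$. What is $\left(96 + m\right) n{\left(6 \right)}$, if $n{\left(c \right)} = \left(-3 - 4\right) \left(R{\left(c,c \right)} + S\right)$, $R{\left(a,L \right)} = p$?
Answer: $-34860$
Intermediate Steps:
$p = 36$ ($p = 6 \cdot 6 = 36$)
$R{\left(a,L \right)} = 36$
$S = -6$ ($S = \left(-6\right) 1 = -6$)
$n{\left(c \right)} = -210$ ($n{\left(c \right)} = \left(-3 - 4\right) \left(36 - 6\right) = \left(-7\right) 30 = -210$)
$\left(96 + m\right) n{\left(6 \right)} = \left(96 + 70\right) \left(-210\right) = 166 \left(-210\right) = -34860$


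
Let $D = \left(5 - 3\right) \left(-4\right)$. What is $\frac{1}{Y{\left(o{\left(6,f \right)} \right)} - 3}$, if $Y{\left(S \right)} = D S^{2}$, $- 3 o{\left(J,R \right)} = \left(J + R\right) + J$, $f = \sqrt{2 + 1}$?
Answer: $- \frac{1203}{148513} + \frac{192 \sqrt{3}}{148513} \approx -0.0058611$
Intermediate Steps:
$D = -8$ ($D = 2 \left(-4\right) = -8$)
$f = \sqrt{3} \approx 1.732$
$o{\left(J,R \right)} = - \frac{2 J}{3} - \frac{R}{3}$ ($o{\left(J,R \right)} = - \frac{\left(J + R\right) + J}{3} = - \frac{R + 2 J}{3} = - \frac{2 J}{3} - \frac{R}{3}$)
$Y{\left(S \right)} = - 8 S^{2}$
$\frac{1}{Y{\left(o{\left(6,f \right)} \right)} - 3} = \frac{1}{- 8 \left(\left(- \frac{2}{3}\right) 6 - \frac{\sqrt{3}}{3}\right)^{2} - 3} = \frac{1}{- 8 \left(-4 - \frac{\sqrt{3}}{3}\right)^{2} - 3} = \frac{1}{-3 - 8 \left(-4 - \frac{\sqrt{3}}{3}\right)^{2}}$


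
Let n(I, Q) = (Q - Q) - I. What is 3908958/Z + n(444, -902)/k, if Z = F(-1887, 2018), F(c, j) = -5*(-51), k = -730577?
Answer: 951931640662/62099045 ≈ 15329.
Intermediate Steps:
F(c, j) = 255
Z = 255
n(I, Q) = -I (n(I, Q) = 0 - I = -I)
3908958/Z + n(444, -902)/k = 3908958/255 - 1*444/(-730577) = 3908958*(1/255) - 444*(-1/730577) = 1302986/85 + 444/730577 = 951931640662/62099045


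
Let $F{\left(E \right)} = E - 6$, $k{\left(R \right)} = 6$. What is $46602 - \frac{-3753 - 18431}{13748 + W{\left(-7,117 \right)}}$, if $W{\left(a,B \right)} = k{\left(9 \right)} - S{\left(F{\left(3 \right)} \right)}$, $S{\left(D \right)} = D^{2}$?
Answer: $\frac{640566674}{13745} \approx 46604.0$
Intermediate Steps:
$F{\left(E \right)} = -6 + E$ ($F{\left(E \right)} = E - 6 = -6 + E$)
$W{\left(a,B \right)} = -3$ ($W{\left(a,B \right)} = 6 - \left(-6 + 3\right)^{2} = 6 - \left(-3\right)^{2} = 6 - 9 = -3$)
$46602 - \frac{-3753 - 18431}{13748 + W{\left(-7,117 \right)}} = 46602 - \frac{-3753 - 18431}{13748 - 3} = 46602 - - \frac{22184}{13745} = 46602 + \frac{22184}{13745} = \frac{640566674}{13745}$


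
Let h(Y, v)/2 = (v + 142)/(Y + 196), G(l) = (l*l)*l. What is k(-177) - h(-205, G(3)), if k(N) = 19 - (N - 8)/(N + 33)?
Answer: 2653/48 ≈ 55.271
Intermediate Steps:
G(l) = l³ (G(l) = l²*l = l³)
h(Y, v) = 2*(142 + v)/(196 + Y) (h(Y, v) = 2*((v + 142)/(Y + 196)) = 2*((142 + v)/(196 + Y)) = 2*(142 + v)/(196 + Y))
k(N) = 19 - (-8 + N)/(33 + N)
k(-177) - h(-205, G(3)) = (635 + 18*(-177))/(33 - 177) - 2*(142 + 3³)/(196 - 205) = (635 - 3186)/(-144) - 2*(142 + 27)/(-9) = -1/144*(-2551) - 2*(-1)*169/9 = 2551/144 - 1*(-338/9) = 2551/144 + 338/9 = 2653/48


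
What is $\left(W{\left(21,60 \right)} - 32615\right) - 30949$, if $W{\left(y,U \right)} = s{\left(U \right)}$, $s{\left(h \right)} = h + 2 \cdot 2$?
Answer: $-63500$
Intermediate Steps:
$s{\left(h \right)} = 4 + h$ ($s{\left(h \right)} = h + 4 = 4 + h$)
$W{\left(y,U \right)} = 4 + U$
$\left(W{\left(21,60 \right)} - 32615\right) - 30949 = \left(\left(4 + 60\right) - 32615\right) - 30949 = \left(64 - 32615\right) - 30949 = -32551 - 30949 = -63500$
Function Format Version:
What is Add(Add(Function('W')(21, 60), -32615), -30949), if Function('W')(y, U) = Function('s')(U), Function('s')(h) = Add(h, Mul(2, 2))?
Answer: -63500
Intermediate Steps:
Function('s')(h) = Add(4, h) (Function('s')(h) = Add(h, 4) = Add(4, h))
Function('W')(y, U) = Add(4, U)
Add(Add(Function('W')(21, 60), -32615), -30949) = Add(Add(Add(4, 60), -32615), -30949) = Add(Add(64, -32615), -30949) = Add(-32551, -30949) = -63500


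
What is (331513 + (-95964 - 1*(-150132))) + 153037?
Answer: 538718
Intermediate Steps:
(331513 + (-95964 - 1*(-150132))) + 153037 = (331513 + (-95964 + 150132)) + 153037 = (331513 + 54168) + 153037 = 385681 + 153037 = 538718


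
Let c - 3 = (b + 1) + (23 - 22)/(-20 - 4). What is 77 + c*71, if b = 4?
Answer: 15409/24 ≈ 642.04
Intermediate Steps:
c = 191/24 (c = 3 + ((4 + 1) + (23 - 22)/(-20 - 4)) = 3 + (5 + 1/(-24)) = 3 + (5 + 1*(-1/24)) = 3 + (5 - 1/24) = 3 + 119/24 = 191/24 ≈ 7.9583)
77 + c*71 = 77 + (191/24)*71 = 77 + 13561/24 = 15409/24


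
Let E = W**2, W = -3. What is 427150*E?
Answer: 3844350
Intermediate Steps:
E = 9 (E = (-3)**2 = 9)
427150*E = 427150*9 = 3844350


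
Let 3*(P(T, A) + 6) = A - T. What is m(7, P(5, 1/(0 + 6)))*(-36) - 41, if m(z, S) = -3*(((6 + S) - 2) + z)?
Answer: 325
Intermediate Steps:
P(T, A) = -6 - T/3 + A/3 (P(T, A) = -6 + (A - T)/3 = -6 + (-T/3 + A/3) = -6 - T/3 + A/3)
m(z, S) = -12 - 3*S - 3*z (m(z, S) = -3*((4 + S) + z) = -3*(4 + S + z) = -12 - 3*S - 3*z)
m(7, P(5, 1/(0 + 6)))*(-36) - 41 = (-12 - 3*(-6 - 1/3*5 + 1/(3*(0 + 6))) - 3*7)*(-36) - 41 = (-12 - 3*(-6 - 5/3 + (1/3)/6) - 21)*(-36) - 41 = (-12 - 3*(-6 - 5/3 + (1/3)*(1/6)) - 21)*(-36) - 41 = (-12 - 3*(-6 - 5/3 + 1/18) - 21)*(-36) - 41 = (-12 - 3*(-137/18) - 21)*(-36) - 41 = (-12 + 137/6 - 21)*(-36) - 41 = -61/6*(-36) - 41 = 366 - 41 = 325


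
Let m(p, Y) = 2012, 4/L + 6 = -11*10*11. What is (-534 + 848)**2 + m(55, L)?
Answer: 100608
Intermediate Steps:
L = -1/304 (L = 4/(-6 - 11*10*11) = 4/(-6 - 110*11) = 4/(-6 - 1210) = 4/(-1216) = 4*(-1/1216) = -1/304 ≈ -0.0032895)
(-534 + 848)**2 + m(55, L) = (-534 + 848)**2 + 2012 = 314**2 + 2012 = 98596 + 2012 = 100608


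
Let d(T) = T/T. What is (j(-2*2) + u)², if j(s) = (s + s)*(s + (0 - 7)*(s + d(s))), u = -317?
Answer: 205209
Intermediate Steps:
d(T) = 1
j(s) = 2*s*(-7 - 6*s) (j(s) = (s + s)*(s + (0 - 7)*(s + 1)) = (2*s)*(s - 7*(1 + s)) = (2*s)*(s + (-7 - 7*s)) = (2*s)*(-7 - 6*s) = 2*s*(-7 - 6*s))
(j(-2*2) + u)² = (-2*(-2*2)*(7 + 6*(-2*2)) - 317)² = (-2*(-4)*(7 + 6*(-4)) - 317)² = (-2*(-4)*(7 - 24) - 317)² = (-2*(-4)*(-17) - 317)² = (-136 - 317)² = (-453)² = 205209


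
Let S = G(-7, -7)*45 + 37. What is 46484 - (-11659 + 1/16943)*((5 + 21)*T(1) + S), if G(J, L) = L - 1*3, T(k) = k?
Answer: -75659796320/16943 ≈ -4.4656e+6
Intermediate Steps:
G(J, L) = -3 + L (G(J, L) = L - 3 = -3 + L)
S = -413 (S = (-3 - 7)*45 + 37 = -10*45 + 37 = -450 + 37 = -413)
46484 - (-11659 + 1/16943)*((5 + 21)*T(1) + S) = 46484 - (-11659 + 1/16943)*((5 + 21)*1 - 413) = 46484 - (-11659 + 1/16943)*(26*1 - 413) = 46484 - (-197538436)*(26 - 413)/16943 = 46484 - (-197538436)*(-387)/16943 = 46484 - 1*76447374732/16943 = 46484 - 76447374732/16943 = -75659796320/16943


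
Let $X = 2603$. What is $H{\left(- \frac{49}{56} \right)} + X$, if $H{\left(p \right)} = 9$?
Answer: $2612$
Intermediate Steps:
$H{\left(- \frac{49}{56} \right)} + X = 9 + 2603 = 2612$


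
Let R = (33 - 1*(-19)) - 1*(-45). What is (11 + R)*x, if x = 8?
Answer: 864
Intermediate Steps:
R = 97 (R = (33 + 19) + 45 = 52 + 45 = 97)
(11 + R)*x = (11 + 97)*8 = 108*8 = 864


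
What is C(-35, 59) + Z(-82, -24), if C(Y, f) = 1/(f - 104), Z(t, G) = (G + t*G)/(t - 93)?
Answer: -17531/1575 ≈ -11.131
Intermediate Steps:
Z(t, G) = (G + G*t)/(-93 + t)
C(Y, f) = 1/(-104 + f)
C(-35, 59) + Z(-82, -24) = 1/(-104 + 59) - 24*(1 - 82)/(-93 - 82) = 1/(-45) - 24*(-81)/(-175) = -1/45 - 24*(-1/175)*(-81) = -1/45 - 1944/175 = -17531/1575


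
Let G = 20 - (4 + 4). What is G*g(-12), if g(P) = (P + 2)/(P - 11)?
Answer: 120/23 ≈ 5.2174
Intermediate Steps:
g(P) = (2 + P)/(-11 + P)
G = 12 (G = 20 - 1*8 = 20 - 8 = 12)
G*g(-12) = 12*((2 - 12)/(-11 - 12)) = 12*(-10/(-23)) = 12*(-1/23*(-10)) = 12*(10/23) = 120/23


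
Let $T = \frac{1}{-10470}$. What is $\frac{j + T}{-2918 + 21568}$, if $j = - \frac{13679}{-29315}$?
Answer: $\frac{28637963}{1144841626500} \approx 2.5015 \cdot 10^{-5}$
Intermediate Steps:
$T = - \frac{1}{10470} \approx -9.5511 \cdot 10^{-5}$
$j = \frac{13679}{29315}$ ($j = - \frac{13679 \left(-1\right)}{29315} = \left(-1\right) \left(- \frac{13679}{29315}\right) = \frac{13679}{29315} \approx 0.46662$)
$\frac{j + T}{-2918 + 21568} = \frac{\frac{13679}{29315} - \frac{1}{10470}}{-2918 + 21568} = \frac{28637963}{61385610 \cdot 18650} = \frac{28637963}{61385610} \cdot \frac{1}{18650} = \frac{28637963}{1144841626500}$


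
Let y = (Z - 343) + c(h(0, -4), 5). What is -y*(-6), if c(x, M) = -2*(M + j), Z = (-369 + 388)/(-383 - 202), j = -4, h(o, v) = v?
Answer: -403688/195 ≈ -2070.2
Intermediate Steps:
Z = -19/585 (Z = 19/(-585) = 19*(-1/585) = -19/585 ≈ -0.032479)
c(x, M) = 8 - 2*M (c(x, M) = -2*(M - 4) = -2*(-4 + M) = 8 - 2*M)
y = -201844/585 (y = (-19/585 - 343) + (8 - 2*5) = -200674/585 + (8 - 10) = -200674/585 - 2 = -201844/585 ≈ -345.03)
-y*(-6) = -(-201844)*(-6)/585 = -1*403688/195 = -403688/195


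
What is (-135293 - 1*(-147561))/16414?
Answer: 6134/8207 ≈ 0.74741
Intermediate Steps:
(-135293 - 1*(-147561))/16414 = (-135293 + 147561)*(1/16414) = 12268*(1/16414) = 6134/8207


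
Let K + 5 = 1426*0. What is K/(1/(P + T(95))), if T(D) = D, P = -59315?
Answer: 296100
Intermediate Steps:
K = -5 (K = -5 + 1426*0 = -5 + 0 = -5)
K/(1/(P + T(95))) = -5/(1/(-59315 + 95)) = -5/(1/(-59220)) = -5/(-1/59220) = -5*(-59220) = 296100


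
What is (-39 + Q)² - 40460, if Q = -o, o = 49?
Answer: -32716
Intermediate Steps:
Q = -49 (Q = -1*49 = -49)
(-39 + Q)² - 40460 = (-39 - 49)² - 40460 = (-88)² - 40460 = 7744 - 40460 = -32716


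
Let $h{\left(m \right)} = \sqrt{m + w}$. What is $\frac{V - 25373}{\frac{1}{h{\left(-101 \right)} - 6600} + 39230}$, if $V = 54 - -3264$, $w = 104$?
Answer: $- \frac{37688878092784050}{67038525589185301} - \frac{22055 \sqrt{3}}{67038525589185301} \approx -0.5622$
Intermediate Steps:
$h{\left(m \right)} = \sqrt{104 + m}$ ($h{\left(m \right)} = \sqrt{m + 104} = \sqrt{104 + m}$)
$V = 3318$ ($V = 54 + 3264 = 3318$)
$\frac{V - 25373}{\frac{1}{h{\left(-101 \right)} - 6600} + 39230} = \frac{3318 - 25373}{\frac{1}{\sqrt{104 - 101} - 6600} + 39230} = - \frac{22055}{\frac{1}{\sqrt{3} - 6600} + 39230} = - \frac{22055}{\frac{1}{-6600 + \sqrt{3}} + 39230} = - \frac{22055}{39230 + \frac{1}{-6600 + \sqrt{3}}}$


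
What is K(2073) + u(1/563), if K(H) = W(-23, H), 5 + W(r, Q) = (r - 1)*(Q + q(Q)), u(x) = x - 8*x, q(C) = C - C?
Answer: -28013198/563 ≈ -49757.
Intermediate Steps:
q(C) = 0
u(x) = -7*x
W(r, Q) = -5 + Q*(-1 + r) (W(r, Q) = -5 + (r - 1)*(Q + 0) = -5 + (-1 + r)*Q = -5 + Q*(-1 + r))
K(H) = -5 - 24*H (K(H) = -5 - H + H*(-23) = -5 - H - 23*H = -5 - 24*H)
K(2073) + u(1/563) = (-5 - 24*2073) - 7/563 = (-5 - 49752) - 7*1/563 = -49757 - 7/563 = -28013198/563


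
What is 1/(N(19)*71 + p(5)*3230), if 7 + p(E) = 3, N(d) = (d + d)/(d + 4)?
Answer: -23/294462 ≈ -7.8109e-5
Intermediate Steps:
N(d) = 2*d/(4 + d) (N(d) = (2*d)/(4 + d) = 2*d/(4 + d))
p(E) = -4 (p(E) = -7 + 3 = -4)
1/(N(19)*71 + p(5)*3230) = 1/((2*19/(4 + 19))*71 - 4*3230) = 1/((2*19/23)*71 - 12920) = 1/((2*19*(1/23))*71 - 12920) = 1/((38/23)*71 - 12920) = 1/(2698/23 - 12920) = 1/(-294462/23) = -23/294462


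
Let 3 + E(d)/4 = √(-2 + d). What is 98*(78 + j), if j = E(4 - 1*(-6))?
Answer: 6468 + 784*√2 ≈ 7576.7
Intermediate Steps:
E(d) = -12 + 4*√(-2 + d)
j = -12 + 8*√2 (j = -12 + 4*√(-2 + (4 - 1*(-6))) = -12 + 4*√(-2 + (4 + 6)) = -12 + 4*√(-2 + 10) = -12 + 4*√8 = -12 + 4*(2*√2) = -12 + 8*√2 ≈ -0.68629)
98*(78 + j) = 98*(78 + (-12 + 8*√2)) = 98*(66 + 8*√2) = 6468 + 784*√2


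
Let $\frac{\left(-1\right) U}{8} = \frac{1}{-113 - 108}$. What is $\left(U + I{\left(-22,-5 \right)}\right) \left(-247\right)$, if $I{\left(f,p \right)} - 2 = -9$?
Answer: $\frac{29241}{17} \approx 1720.1$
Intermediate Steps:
$I{\left(f,p \right)} = -7$ ($I{\left(f,p \right)} = 2 - 9 = -7$)
$U = \frac{8}{221}$ ($U = - \frac{8}{-113 - 108} = - \frac{8}{-221} = \left(-8\right) \left(- \frac{1}{221}\right) = \frac{8}{221} \approx 0.036199$)
$\left(U + I{\left(-22,-5 \right)}\right) \left(-247\right) = \left(\frac{8}{221} - 7\right) \left(-247\right) = \left(- \frac{1539}{221}\right) \left(-247\right) = \frac{29241}{17}$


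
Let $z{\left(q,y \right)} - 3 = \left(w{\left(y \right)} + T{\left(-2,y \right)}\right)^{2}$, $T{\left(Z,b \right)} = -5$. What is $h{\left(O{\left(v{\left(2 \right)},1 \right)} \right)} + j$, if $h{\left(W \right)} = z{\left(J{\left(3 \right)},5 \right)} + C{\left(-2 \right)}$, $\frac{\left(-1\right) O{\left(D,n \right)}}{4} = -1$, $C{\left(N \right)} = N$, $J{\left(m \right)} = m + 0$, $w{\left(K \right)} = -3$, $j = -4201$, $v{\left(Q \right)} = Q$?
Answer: $-4136$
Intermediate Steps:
$J{\left(m \right)} = m$
$O{\left(D,n \right)} = 4$ ($O{\left(D,n \right)} = \left(-4\right) \left(-1\right) = 4$)
$z{\left(q,y \right)} = 67$ ($z{\left(q,y \right)} = 3 + \left(-3 - 5\right)^{2} = 3 + \left(-8\right)^{2} = 3 + 64 = 67$)
$h{\left(W \right)} = 65$ ($h{\left(W \right)} = 67 - 2 = 65$)
$h{\left(O{\left(v{\left(2 \right)},1 \right)} \right)} + j = 65 - 4201 = -4136$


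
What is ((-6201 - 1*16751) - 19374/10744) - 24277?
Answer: -253723875/5372 ≈ -47231.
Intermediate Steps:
((-6201 - 1*16751) - 19374/10744) - 24277 = ((-6201 - 16751) - 19374*1/10744) - 24277 = (-22952 - 9687/5372) - 24277 = -123307831/5372 - 24277 = -253723875/5372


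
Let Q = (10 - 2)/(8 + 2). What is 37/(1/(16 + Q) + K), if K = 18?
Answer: 84/41 ≈ 2.0488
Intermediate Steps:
Q = ⅘ (Q = 8/10 = 8*(⅒) = ⅘ ≈ 0.80000)
37/(1/(16 + Q) + K) = 37/(1/(16 + ⅘) + 18) = 37/(1/(84/5) + 18) = 37/(5/84 + 18) = 37/(1517/84) = 37*(84/1517) = 84/41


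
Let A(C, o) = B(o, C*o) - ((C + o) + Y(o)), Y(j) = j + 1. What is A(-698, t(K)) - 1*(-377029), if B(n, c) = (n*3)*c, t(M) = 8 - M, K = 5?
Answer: 358874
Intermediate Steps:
Y(j) = 1 + j
B(n, c) = 3*c*n (B(n, c) = (3*n)*c = 3*c*n)
A(C, o) = -1 - C - 2*o + 3*C*o² (A(C, o) = 3*(C*o)*o - ((C + o) + (1 + o)) = 3*C*o² - (1 + C + 2*o) = 3*C*o² + (-1 - C - 2*o) = -1 - C - 2*o + 3*C*o²)
A(-698, t(K)) - 1*(-377029) = (-1 - 1*(-698) - 2*(8 - 1*5) + 3*(-698)*(8 - 1*5)²) - 1*(-377029) = (-1 + 698 - 2*(8 - 5) + 3*(-698)*(8 - 5)²) + 377029 = (-1 + 698 - 2*3 + 3*(-698)*3²) + 377029 = (-1 + 698 - 6 + 3*(-698)*9) + 377029 = (-1 + 698 - 6 - 18846) + 377029 = -18155 + 377029 = 358874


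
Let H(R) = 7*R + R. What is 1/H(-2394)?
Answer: -1/19152 ≈ -5.2214e-5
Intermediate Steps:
H(R) = 8*R
1/H(-2394) = 1/(8*(-2394)) = 1/(-19152) = -1/19152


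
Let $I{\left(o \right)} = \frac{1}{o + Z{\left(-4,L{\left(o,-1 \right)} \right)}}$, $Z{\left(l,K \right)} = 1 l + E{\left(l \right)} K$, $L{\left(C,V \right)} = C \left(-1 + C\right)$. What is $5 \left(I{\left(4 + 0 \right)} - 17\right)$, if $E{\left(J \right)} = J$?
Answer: $- \frac{4085}{48} \approx -85.104$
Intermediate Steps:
$Z{\left(l,K \right)} = l + K l$ ($Z{\left(l,K \right)} = 1 l + l K = l + K l$)
$I{\left(o \right)} = \frac{1}{-4 + o - 4 o \left(-1 + o\right)}$ ($I{\left(o \right)} = \frac{1}{o - 4 \left(1 + o \left(-1 + o\right)\right)} = \frac{1}{o - \left(4 + 4 o \left(-1 + o\right)\right)} = \frac{1}{-4 + o - 4 o \left(-1 + o\right)}$)
$5 \left(I{\left(4 + 0 \right)} - 17\right) = 5 \left(\frac{1}{-4 + \left(4 + 0\right) - 4 \left(4 + 0\right) \left(-1 + \left(4 + 0\right)\right)} - 17\right) = 5 \left(\frac{1}{-4 + 4 - 16 \left(-1 + 4\right)} - 17\right) = 5 \left(\frac{1}{-4 + 4 - 16 \cdot 3} - 17\right) = 5 \left(\frac{1}{-4 + 4 - 48} - 17\right) = 5 \left(\frac{1}{-48} - 17\right) = 5 \left(- \frac{1}{48} - 17\right) = 5 \left(- \frac{817}{48}\right) = - \frac{4085}{48}$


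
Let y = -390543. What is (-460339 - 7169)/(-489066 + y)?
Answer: 155836/293203 ≈ 0.53150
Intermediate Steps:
(-460339 - 7169)/(-489066 + y) = (-460339 - 7169)/(-489066 - 390543) = -467508/(-879609) = -467508*(-1/879609) = 155836/293203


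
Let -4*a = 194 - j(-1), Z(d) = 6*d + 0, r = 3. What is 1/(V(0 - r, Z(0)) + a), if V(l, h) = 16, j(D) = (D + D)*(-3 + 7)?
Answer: -2/69 ≈ -0.028986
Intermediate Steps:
j(D) = 8*D (j(D) = (2*D)*4 = 8*D)
Z(d) = 6*d
a = -101/2 (a = -(194 - 8*(-1))/4 = -(194 - 1*(-8))/4 = -(194 + 8)/4 = -1/4*202 = -101/2 ≈ -50.500)
1/(V(0 - r, Z(0)) + a) = 1/(16 - 101/2) = 1/(-69/2) = -2/69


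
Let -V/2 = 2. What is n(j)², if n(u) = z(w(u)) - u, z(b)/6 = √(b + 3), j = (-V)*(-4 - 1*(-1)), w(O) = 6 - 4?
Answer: 324 + 144*√5 ≈ 645.99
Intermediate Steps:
V = -4 (V = -2*2 = -4)
w(O) = 2
j = -12 (j = (-1*(-4))*(-4 - 1*(-1)) = 4*(-4 + 1) = 4*(-3) = -12)
z(b) = 6*√(3 + b) (z(b) = 6*√(b + 3) = 6*√(3 + b))
n(u) = -u + 6*√5 (n(u) = 6*√(3 + 2) - u = 6*√5 - u = -u + 6*√5)
n(j)² = (-1*(-12) + 6*√5)² = (12 + 6*√5)²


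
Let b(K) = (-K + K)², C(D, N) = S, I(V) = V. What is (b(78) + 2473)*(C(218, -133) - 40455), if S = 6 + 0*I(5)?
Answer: -100030377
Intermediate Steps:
S = 6 (S = 6 + 0*5 = 6 + 0 = 6)
C(D, N) = 6
b(K) = 0 (b(K) = 0² = 0)
(b(78) + 2473)*(C(218, -133) - 40455) = (0 + 2473)*(6 - 40455) = 2473*(-40449) = -100030377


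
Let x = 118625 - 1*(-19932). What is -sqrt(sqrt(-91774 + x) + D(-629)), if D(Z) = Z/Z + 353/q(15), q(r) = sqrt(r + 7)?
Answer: -sqrt(484 + 484*sqrt(46783) + 7766*sqrt(22))/22 ≈ -17.104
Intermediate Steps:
q(r) = sqrt(7 + r)
D(Z) = 1 + 353*sqrt(22)/22 (D(Z) = Z/Z + 353/(sqrt(7 + 15)) = 1 + 353/(sqrt(22)) = 1 + 353*(sqrt(22)/22) = 1 + 353*sqrt(22)/22)
x = 138557 (x = 118625 + 19932 = 138557)
-sqrt(sqrt(-91774 + x) + D(-629)) = -sqrt(sqrt(-91774 + 138557) + (1 + 353*sqrt(22)/22)) = -sqrt(sqrt(46783) + (1 + 353*sqrt(22)/22)) = -sqrt(1 + sqrt(46783) + 353*sqrt(22)/22)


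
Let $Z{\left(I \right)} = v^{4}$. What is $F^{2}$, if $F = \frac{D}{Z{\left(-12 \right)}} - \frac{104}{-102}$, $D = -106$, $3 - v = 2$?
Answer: $\frac{28665316}{2601} \approx 11021.0$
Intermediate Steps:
$v = 1$ ($v = 3 - 2 = 1$)
$Z{\left(I \right)} = 1$ ($Z{\left(I \right)} = 1^{4} = 1$)
$F = - \frac{5354}{51}$ ($F = - \frac{106}{1} - \frac{104}{-102} = \left(-106\right) 1 - - \frac{52}{51} = -106 + \frac{52}{51} = - \frac{5354}{51} \approx -104.98$)
$F^{2} = \left(- \frac{5354}{51}\right)^{2} = \frac{28665316}{2601}$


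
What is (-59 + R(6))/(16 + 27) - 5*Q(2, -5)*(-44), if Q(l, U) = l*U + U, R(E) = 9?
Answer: -141950/43 ≈ -3301.2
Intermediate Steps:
Q(l, U) = U + U*l (Q(l, U) = U*l + U = U + U*l)
(-59 + R(6))/(16 + 27) - 5*Q(2, -5)*(-44) = (-59 + 9)/(16 + 27) - (-25)*(1 + 2)*(-44) = -50/43 - (-25)*3*(-44) = -50*1/43 - 5*(-15)*(-44) = -50/43 + 75*(-44) = -50/43 - 3300 = -141950/43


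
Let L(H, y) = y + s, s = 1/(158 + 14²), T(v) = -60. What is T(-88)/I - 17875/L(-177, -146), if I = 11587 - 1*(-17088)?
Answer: 36289026054/296402005 ≈ 122.43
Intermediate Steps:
I = 28675 (I = 11587 + 17088 = 28675)
s = 1/354 (s = 1/(158 + 196) = 1/354 ≈ 0.0028249)
L(H, y) = 1/354 + y (L(H, y) = y + 1/354 = 1/354 + y)
T(-88)/I - 17875/L(-177, -146) = -60/28675 - 17875/(1/354 - 146) = -60*1/28675 - 17875/(-51683/354) = -12/5735 - 17875*(-354/51683) = -12/5735 + 6327750/51683 = 36289026054/296402005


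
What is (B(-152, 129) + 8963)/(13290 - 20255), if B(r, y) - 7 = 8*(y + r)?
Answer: -8786/6965 ≈ -1.2614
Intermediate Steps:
B(r, y) = 7 + 8*r + 8*y (B(r, y) = 7 + 8*(y + r) = 7 + 8*(r + y) = 7 + (8*r + 8*y) = 7 + 8*r + 8*y)
(B(-152, 129) + 8963)/(13290 - 20255) = ((7 + 8*(-152) + 8*129) + 8963)/(13290 - 20255) = ((7 - 1216 + 1032) + 8963)/(-6965) = (-177 + 8963)*(-1/6965) = 8786*(-1/6965) = -8786/6965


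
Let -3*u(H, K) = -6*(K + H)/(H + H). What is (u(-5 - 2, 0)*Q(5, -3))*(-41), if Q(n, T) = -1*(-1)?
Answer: -41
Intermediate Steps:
Q(n, T) = 1
u(H, K) = (H + K)/H (u(H, K) = -(-2)/((H + H)/(K + H)) = -(-2)/((2*H)/(H + K)) = -(-2)/(2*H/(H + K)) = -(-2)*(H + K)/(2*H) = -(-1)*(H + K)/H = (H + K)/H)
(u(-5 - 2, 0)*Q(5, -3))*(-41) = ((((-5 - 2) + 0)/(-5 - 2))*1)*(-41) = (((-7 + 0)/(-7))*1)*(-41) = (-1/7*(-7)*1)*(-41) = (1*1)*(-41) = 1*(-41) = -41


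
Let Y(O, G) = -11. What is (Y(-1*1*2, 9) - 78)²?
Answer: 7921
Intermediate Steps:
(Y(-1*1*2, 9) - 78)² = (-11 - 78)² = (-89)² = 7921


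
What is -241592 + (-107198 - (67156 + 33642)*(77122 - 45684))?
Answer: -3169236314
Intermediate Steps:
-241592 + (-107198 - (67156 + 33642)*(77122 - 45684)) = -241592 + (-107198 - 100798*31438) = -241592 + (-107198 - 1*3168887524) = -241592 + (-107198 - 3168887524) = -241592 - 3168994722 = -3169236314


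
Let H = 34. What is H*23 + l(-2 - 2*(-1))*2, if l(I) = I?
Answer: 782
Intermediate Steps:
H*23 + l(-2 - 2*(-1))*2 = 34*23 + (-2 - 2*(-1))*2 = 782 + (-2 + 2)*2 = 782 + 0*2 = 782 + 0 = 782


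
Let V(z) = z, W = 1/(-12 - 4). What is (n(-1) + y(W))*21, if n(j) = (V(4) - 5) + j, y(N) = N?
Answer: -693/16 ≈ -43.313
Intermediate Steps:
W = -1/16 (W = 1/(-16) = -1/16 ≈ -0.062500)
n(j) = -1 + j (n(j) = (4 - 5) + j = -1 + j)
(n(-1) + y(W))*21 = ((-1 - 1) - 1/16)*21 = (-2 - 1/16)*21 = -33/16*21 = -693/16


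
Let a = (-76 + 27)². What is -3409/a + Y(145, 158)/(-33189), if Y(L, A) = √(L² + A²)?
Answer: -487/343 - √45989/33189 ≈ -1.4263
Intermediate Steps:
a = 2401 (a = (-49)² = 2401)
Y(L, A) = √(A² + L²)
-3409/a + Y(145, 158)/(-33189) = -3409/2401 + √(158² + 145²)/(-33189) = -3409*1/2401 + √(24964 + 21025)*(-1/33189) = -487/343 + √45989*(-1/33189) = -487/343 - √45989/33189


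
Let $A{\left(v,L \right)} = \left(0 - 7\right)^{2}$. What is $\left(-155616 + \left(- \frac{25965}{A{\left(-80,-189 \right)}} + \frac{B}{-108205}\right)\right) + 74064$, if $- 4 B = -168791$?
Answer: $- \frac{1740815937419}{21208180} \approx -82082.0$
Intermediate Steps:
$B = \frac{168791}{4}$ ($B = \left(- \frac{1}{4}\right) \left(-168791\right) = \frac{168791}{4} \approx 42198.0$)
$A{\left(v,L \right)} = 49$ ($A{\left(v,L \right)} = \left(0 - 7\right)^{2} = \left(-7\right)^{2} = 49$)
$\left(-155616 + \left(- \frac{25965}{A{\left(-80,-189 \right)}} + \frac{B}{-108205}\right)\right) + 74064 = \left(-155616 + \left(- \frac{25965}{49} + \frac{168791}{4 \left(-108205\right)}\right)\right) + 74064 = \left(-155616 + \left(\left(-25965\right) \frac{1}{49} + \frac{168791}{4} \left(- \frac{1}{108205}\right)\right)\right) + 74064 = \left(-155616 - \frac{11246442059}{21208180}\right) + 74064 = - \frac{3311578580939}{21208180} + 74064 = - \frac{1740815937419}{21208180}$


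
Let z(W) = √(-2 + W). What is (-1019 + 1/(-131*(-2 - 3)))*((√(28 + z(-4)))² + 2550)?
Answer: -1720670632/655 - 667444*I*√6/655 ≈ -2.627e+6 - 2496.0*I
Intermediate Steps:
(-1019 + 1/(-131*(-2 - 3)))*((√(28 + z(-4)))² + 2550) = (-1019 + 1/(-131*(-2 - 3)))*((√(28 + √(-2 - 4)))² + 2550) = (-1019 + 1/(-131*(-5)))*((√(28 + √(-6)))² + 2550) = (-1019 + 1/655)*((√(28 + I*√6))² + 2550) = (-1019 + 1/655)*((28 + I*√6) + 2550) = -667444*(2578 + I*√6)/655 = -1720670632/655 - 667444*I*√6/655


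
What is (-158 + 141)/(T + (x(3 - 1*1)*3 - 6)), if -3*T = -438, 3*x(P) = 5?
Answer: -17/145 ≈ -0.11724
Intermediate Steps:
x(P) = 5/3 (x(P) = (1/3)*5 = 5/3)
T = 146 (T = -1/3*(-438) = 146)
(-158 + 141)/(T + (x(3 - 1*1)*3 - 6)) = (-158 + 141)/(146 + ((5/3)*3 - 6)) = -17/(146 + (5 - 6)) = -17/(146 - 1) = -17/145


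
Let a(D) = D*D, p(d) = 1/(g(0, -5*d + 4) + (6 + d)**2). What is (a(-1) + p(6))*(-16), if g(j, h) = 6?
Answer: -1208/75 ≈ -16.107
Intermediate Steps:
p(d) = 1/(6 + (6 + d)**2)
a(D) = D**2
(a(-1) + p(6))*(-16) = ((-1)**2 + 1/(6 + (6 + 6)**2))*(-16) = (1 + 1/(6 + 12**2))*(-16) = (1 + 1/(6 + 144))*(-16) = (1 + 1/150)*(-16) = (151/150)*(-16) = -1208/75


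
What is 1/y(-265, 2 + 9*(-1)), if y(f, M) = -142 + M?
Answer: -1/149 ≈ -0.0067114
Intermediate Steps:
1/y(-265, 2 + 9*(-1)) = 1/(-142 + (2 + 9*(-1))) = 1/(-142 + (2 - 9)) = 1/(-142 - 7) = 1/(-149) = -1/149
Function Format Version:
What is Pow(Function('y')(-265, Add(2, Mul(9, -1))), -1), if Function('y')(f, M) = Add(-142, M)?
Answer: Rational(-1, 149) ≈ -0.0067114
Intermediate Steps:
Pow(Function('y')(-265, Add(2, Mul(9, -1))), -1) = Pow(Add(-142, Add(2, Mul(9, -1))), -1) = Pow(Add(-142, Add(2, -9)), -1) = Pow(Add(-142, -7), -1) = Pow(-149, -1) = Rational(-1, 149)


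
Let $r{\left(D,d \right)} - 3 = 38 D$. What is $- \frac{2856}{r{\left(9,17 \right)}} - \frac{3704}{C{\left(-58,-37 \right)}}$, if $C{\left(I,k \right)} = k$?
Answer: $\frac{390736}{4255} \approx 91.83$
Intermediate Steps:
$r{\left(D,d \right)} = 3 + 38 D$
$- \frac{2856}{r{\left(9,17 \right)}} - \frac{3704}{C{\left(-58,-37 \right)}} = - \frac{2856}{3 + 38 \cdot 9} - \frac{3704}{-37} = - \frac{2856}{3 + 342} - - \frac{3704}{37} = - \frac{2856}{345} + \frac{3704}{37} = \left(-2856\right) \frac{1}{345} + \frac{3704}{37} = - \frac{952}{115} + \frac{3704}{37} = \frac{390736}{4255}$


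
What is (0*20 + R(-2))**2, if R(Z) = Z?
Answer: 4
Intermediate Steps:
(0*20 + R(-2))**2 = (0*20 - 2)**2 = (0 - 2)**2 = (-2)**2 = 4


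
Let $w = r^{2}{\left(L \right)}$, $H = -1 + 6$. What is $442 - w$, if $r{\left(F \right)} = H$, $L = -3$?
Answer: $417$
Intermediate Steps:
$H = 5$
$r{\left(F \right)} = 5$
$w = 25$ ($w = 5^{2} = 25$)
$442 - w = 442 - 25 = 417$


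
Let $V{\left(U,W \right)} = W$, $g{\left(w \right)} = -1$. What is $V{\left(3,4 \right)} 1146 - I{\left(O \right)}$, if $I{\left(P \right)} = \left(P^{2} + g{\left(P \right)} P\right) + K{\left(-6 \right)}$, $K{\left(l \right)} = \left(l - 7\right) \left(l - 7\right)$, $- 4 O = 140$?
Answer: $3155$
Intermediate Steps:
$O = -35$ ($O = \left(- \frac{1}{4}\right) 140 = -35$)
$K{\left(l \right)} = \left(-7 + l\right)^{2}$ ($K{\left(l \right)} = \left(-7 + l\right) \left(-7 + l\right) = \left(-7 + l\right)^{2}$)
$I{\left(P \right)} = 169 + P^{2} - P$ ($I{\left(P \right)} = \left(P^{2} - P\right) + \left(-7 - 6\right)^{2} = \left(P^{2} - P\right) + \left(-13\right)^{2} = \left(P^{2} - P\right) + 169 = 169 + P^{2} - P$)
$V{\left(3,4 \right)} 1146 - I{\left(O \right)} = 4 \cdot 1146 - \left(169 + \left(-35\right)^{2} - -35\right) = 4584 - \left(169 + 1225 + 35\right) = 4584 - 1429 = 3155$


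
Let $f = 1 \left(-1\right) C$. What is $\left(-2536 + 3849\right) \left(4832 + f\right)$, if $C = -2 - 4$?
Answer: $6352294$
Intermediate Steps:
$C = -6$ ($C = -2 - 4 = -6$)
$f = 6$ ($f = 1 \left(-1\right) \left(-6\right) = \left(-1\right) \left(-6\right) = 6$)
$\left(-2536 + 3849\right) \left(4832 + f\right) = \left(-2536 + 3849\right) \left(4832 + 6\right) = 1313 \cdot 4838 = 6352294$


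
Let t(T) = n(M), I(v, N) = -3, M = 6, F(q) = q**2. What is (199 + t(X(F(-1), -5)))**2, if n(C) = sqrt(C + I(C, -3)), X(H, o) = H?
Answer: (199 + sqrt(3))**2 ≈ 40293.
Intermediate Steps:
n(C) = sqrt(-3 + C) (n(C) = sqrt(C - 3) = sqrt(-3 + C))
t(T) = sqrt(3) (t(T) = sqrt(-3 + 6) = sqrt(3))
(199 + t(X(F(-1), -5)))**2 = (199 + sqrt(3))**2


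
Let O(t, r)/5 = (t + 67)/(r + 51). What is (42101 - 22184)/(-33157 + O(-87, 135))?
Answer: -1852281/3083651 ≈ -0.60068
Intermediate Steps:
O(t, r) = 5*(67 + t)/(51 + r) (O(t, r) = 5*((t + 67)/(r + 51)) = 5*((67 + t)/(51 + r)) = 5*(67 + t)/(51 + r))
(42101 - 22184)/(-33157 + O(-87, 135)) = (42101 - 22184)/(-33157 + 5*(67 - 87)/(51 + 135)) = 19917/(-33157 + 5*(-20)/186) = 19917/(-33157 + 5*(1/186)*(-20)) = 19917/(-33157 - 50/93) = 19917/(-3083651/93) = 19917*(-93/3083651) = -1852281/3083651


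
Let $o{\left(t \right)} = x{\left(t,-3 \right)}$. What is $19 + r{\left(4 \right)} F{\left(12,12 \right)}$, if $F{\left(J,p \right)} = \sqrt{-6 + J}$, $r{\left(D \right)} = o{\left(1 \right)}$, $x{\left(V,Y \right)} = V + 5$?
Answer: $19 + 6 \sqrt{6} \approx 33.697$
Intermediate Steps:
$x{\left(V,Y \right)} = 5 + V$
$o{\left(t \right)} = 5 + t$
$r{\left(D \right)} = 6$ ($r{\left(D \right)} = 5 + 1 = 6$)
$19 + r{\left(4 \right)} F{\left(12,12 \right)} = 19 + 6 \sqrt{-6 + 12} = 19 + 6 \sqrt{6}$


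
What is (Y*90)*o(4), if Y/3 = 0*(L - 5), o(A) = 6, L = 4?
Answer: 0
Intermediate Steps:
Y = 0 (Y = 3*(0*(4 - 5)) = 3*(0*(-1)) = 3*0 = 0)
(Y*90)*o(4) = (0*90)*6 = 0*6 = 0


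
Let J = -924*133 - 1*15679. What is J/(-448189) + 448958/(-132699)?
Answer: -26118543419/8496318873 ≈ -3.0741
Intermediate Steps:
J = -138571 (J = -122892 - 15679 = -138571)
J/(-448189) + 448958/(-132699) = -138571/(-448189) + 448958/(-132699) = -138571*(-1/448189) + 448958*(-1/132699) = 138571/448189 - 448958/132699 = -26118543419/8496318873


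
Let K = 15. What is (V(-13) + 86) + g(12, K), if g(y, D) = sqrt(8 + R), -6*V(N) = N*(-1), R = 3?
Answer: 503/6 + sqrt(11) ≈ 87.150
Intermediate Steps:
V(N) = N/6 (V(N) = -N*(-1)/6 = -(-1)*N/6 = N/6)
g(y, D) = sqrt(11) (g(y, D) = sqrt(8 + 3) = sqrt(11))
(V(-13) + 86) + g(12, K) = ((1/6)*(-13) + 86) + sqrt(11) = (-13/6 + 86) + sqrt(11) = 503/6 + sqrt(11)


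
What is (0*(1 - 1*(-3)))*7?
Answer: 0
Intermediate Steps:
(0*(1 - 1*(-3)))*7 = (0*(1 + 3))*7 = (0*4)*7 = 0*7 = 0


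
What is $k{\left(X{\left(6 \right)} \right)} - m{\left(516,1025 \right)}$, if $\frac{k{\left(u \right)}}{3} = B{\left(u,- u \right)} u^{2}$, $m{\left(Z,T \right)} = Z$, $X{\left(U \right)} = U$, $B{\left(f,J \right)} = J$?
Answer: $-1164$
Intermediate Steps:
$k{\left(u \right)} = - 3 u^{3}$ ($k{\left(u \right)} = 3 - u u^{2} = 3 \left(- u^{3}\right) = - 3 u^{3}$)
$k{\left(X{\left(6 \right)} \right)} - m{\left(516,1025 \right)} = - 3 \cdot 6^{3} - 516 = \left(-3\right) 216 - 516 = -648 - 516 = -1164$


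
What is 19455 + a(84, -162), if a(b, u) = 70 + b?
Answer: 19609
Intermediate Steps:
19455 + a(84, -162) = 19455 + (70 + 84) = 19455 + 154 = 19609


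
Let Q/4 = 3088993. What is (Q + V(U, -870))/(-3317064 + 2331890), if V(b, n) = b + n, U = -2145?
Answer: -12352957/985174 ≈ -12.539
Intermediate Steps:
Q = 12355972 (Q = 4*3088993 = 12355972)
(Q + V(U, -870))/(-3317064 + 2331890) = (12355972 + (-2145 - 870))/(-3317064 + 2331890) = (12355972 - 3015)/(-985174) = 12352957*(-1/985174) = -12352957/985174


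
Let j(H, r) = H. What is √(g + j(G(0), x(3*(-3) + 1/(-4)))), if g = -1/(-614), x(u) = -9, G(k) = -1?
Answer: I*√376382/614 ≈ 0.99919*I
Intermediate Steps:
g = 1/614 (g = -1/614*(-1) = 1/614 ≈ 0.0016287)
√(g + j(G(0), x(3*(-3) + 1/(-4)))) = √(1/614 - 1) = √(-613/614) = I*√376382/614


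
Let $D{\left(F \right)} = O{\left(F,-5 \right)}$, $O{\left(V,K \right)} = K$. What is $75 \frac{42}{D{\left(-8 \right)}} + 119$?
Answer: $-511$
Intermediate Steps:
$D{\left(F \right)} = -5$
$75 \frac{42}{D{\left(-8 \right)}} + 119 = 75 \frac{42}{-5} + 119 = 75 \cdot 42 \left(- \frac{1}{5}\right) + 119 = 75 \left(- \frac{42}{5}\right) + 119 = -630 + 119 = -511$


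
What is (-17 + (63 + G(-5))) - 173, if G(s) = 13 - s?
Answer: -109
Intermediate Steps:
(-17 + (63 + G(-5))) - 173 = (-17 + (63 + (13 - 1*(-5)))) - 173 = (-17 + (63 + (13 + 5))) - 173 = (-17 + (63 + 18)) - 173 = (-17 + 81) - 173 = 64 - 173 = -109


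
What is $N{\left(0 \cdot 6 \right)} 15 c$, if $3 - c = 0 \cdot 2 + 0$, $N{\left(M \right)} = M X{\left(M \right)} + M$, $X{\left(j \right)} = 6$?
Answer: $0$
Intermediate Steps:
$N{\left(M \right)} = 7 M$ ($N{\left(M \right)} = M 6 + M = 6 M + M = 7 M$)
$c = 3$ ($c = 3 - \left(0 \cdot 2 + 0\right) = 3 - \left(0 + 0\right) = 3 - 0 = 3 + 0 = 3$)
$N{\left(0 \cdot 6 \right)} 15 c = 7 \cdot 0 \cdot 6 \cdot 15 \cdot 3 = 7 \cdot 0 \cdot 15 \cdot 3 = 0 \cdot 15 \cdot 3 = 0 \cdot 3 = 0$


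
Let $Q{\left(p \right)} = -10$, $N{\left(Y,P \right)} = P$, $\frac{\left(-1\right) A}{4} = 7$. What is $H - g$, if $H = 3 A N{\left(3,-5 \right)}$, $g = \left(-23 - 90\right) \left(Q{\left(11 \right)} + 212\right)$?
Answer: $23246$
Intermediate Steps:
$A = -28$ ($A = \left(-4\right) 7 = -28$)
$g = -22826$ ($g = \left(-23 - 90\right) \left(-10 + 212\right) = \left(-113\right) 202 = -22826$)
$H = 420$ ($H = 3 \left(-28\right) \left(-5\right) = \left(-84\right) \left(-5\right) = 420$)
$H - g = 420 - -22826 = 420 + 22826 = 23246$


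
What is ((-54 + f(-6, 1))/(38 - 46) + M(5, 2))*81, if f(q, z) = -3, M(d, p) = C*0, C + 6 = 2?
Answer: 4617/8 ≈ 577.13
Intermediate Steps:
C = -4 (C = -6 + 2 = -4)
M(d, p) = 0 (M(d, p) = -4*0 = 0)
((-54 + f(-6, 1))/(38 - 46) + M(5, 2))*81 = ((-54 - 3)/(38 - 46) + 0)*81 = (-57/(-8) + 0)*81 = (-57*(-⅛) + 0)*81 = (57/8 + 0)*81 = (57/8)*81 = 4617/8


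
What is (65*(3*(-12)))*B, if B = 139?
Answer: -325260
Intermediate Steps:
(65*(3*(-12)))*B = (65*(3*(-12)))*139 = (65*(-36))*139 = -2340*139 = -325260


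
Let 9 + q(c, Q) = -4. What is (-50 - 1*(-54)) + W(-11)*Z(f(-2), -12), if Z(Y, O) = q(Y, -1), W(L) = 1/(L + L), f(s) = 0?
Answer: 101/22 ≈ 4.5909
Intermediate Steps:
q(c, Q) = -13 (q(c, Q) = -9 - 4 = -13)
W(L) = 1/(2*L)
Z(Y, O) = -13
(-50 - 1*(-54)) + W(-11)*Z(f(-2), -12) = (-50 - 1*(-54)) + ((½)/(-11))*(-13) = (-50 + 54) + ((½)*(-1/11))*(-13) = 4 - 1/22*(-13) = 4 + 13/22 = 101/22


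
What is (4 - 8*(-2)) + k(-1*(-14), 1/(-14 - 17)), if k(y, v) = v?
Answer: 619/31 ≈ 19.968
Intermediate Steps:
(4 - 8*(-2)) + k(-1*(-14), 1/(-14 - 17)) = (4 - 8*(-2)) + 1/(-14 - 17) = (4 + 16) + 1/(-31) = 20 - 1/31 = 619/31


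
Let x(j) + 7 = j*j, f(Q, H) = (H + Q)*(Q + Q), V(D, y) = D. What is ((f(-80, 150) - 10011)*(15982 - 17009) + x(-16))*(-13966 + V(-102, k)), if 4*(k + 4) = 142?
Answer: -306456552328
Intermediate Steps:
k = 63/2 (k = -4 + (¼)*142 = -4 + 71/2 = 63/2 ≈ 31.500)
f(Q, H) = 2*Q*(H + Q) (f(Q, H) = (H + Q)*(2*Q) = 2*Q*(H + Q))
x(j) = -7 + j² (x(j) = -7 + j*j = -7 + j²)
((f(-80, 150) - 10011)*(15982 - 17009) + x(-16))*(-13966 + V(-102, k)) = ((2*(-80)*(150 - 80) - 10011)*(15982 - 17009) + (-7 + (-16)²))*(-13966 - 102) = ((2*(-80)*70 - 10011)*(-1027) + (-7 + 256))*(-14068) = ((-11200 - 10011)*(-1027) + 249)*(-14068) = (-21211*(-1027) + 249)*(-14068) = (21783697 + 249)*(-14068) = 21783946*(-14068) = -306456552328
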